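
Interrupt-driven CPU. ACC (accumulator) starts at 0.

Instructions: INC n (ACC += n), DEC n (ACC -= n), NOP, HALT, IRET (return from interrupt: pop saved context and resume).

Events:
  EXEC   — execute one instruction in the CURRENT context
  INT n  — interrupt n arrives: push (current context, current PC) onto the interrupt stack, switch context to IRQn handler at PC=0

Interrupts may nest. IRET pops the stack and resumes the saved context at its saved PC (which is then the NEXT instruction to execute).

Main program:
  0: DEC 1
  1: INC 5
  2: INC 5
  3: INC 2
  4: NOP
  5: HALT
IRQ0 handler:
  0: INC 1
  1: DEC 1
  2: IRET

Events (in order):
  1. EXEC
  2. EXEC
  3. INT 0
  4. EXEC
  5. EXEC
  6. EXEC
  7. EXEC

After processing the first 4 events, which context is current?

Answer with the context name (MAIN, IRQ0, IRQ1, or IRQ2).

Answer: IRQ0

Derivation:
Event 1 (EXEC): [MAIN] PC=0: DEC 1 -> ACC=-1
Event 2 (EXEC): [MAIN] PC=1: INC 5 -> ACC=4
Event 3 (INT 0): INT 0 arrives: push (MAIN, PC=2), enter IRQ0 at PC=0 (depth now 1)
Event 4 (EXEC): [IRQ0] PC=0: INC 1 -> ACC=5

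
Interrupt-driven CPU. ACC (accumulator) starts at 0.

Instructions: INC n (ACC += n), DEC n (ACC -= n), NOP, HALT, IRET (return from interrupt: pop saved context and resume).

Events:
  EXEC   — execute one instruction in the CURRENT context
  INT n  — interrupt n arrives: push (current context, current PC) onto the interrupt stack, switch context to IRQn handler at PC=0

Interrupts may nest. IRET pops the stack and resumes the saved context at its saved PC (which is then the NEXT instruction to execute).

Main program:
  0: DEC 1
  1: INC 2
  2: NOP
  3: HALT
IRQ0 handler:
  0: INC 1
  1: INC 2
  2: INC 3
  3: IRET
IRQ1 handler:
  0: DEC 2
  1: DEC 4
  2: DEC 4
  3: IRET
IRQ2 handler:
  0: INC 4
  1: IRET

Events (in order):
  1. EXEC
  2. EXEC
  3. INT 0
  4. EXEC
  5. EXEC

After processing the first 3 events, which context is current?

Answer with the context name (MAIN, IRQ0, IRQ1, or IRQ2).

Event 1 (EXEC): [MAIN] PC=0: DEC 1 -> ACC=-1
Event 2 (EXEC): [MAIN] PC=1: INC 2 -> ACC=1
Event 3 (INT 0): INT 0 arrives: push (MAIN, PC=2), enter IRQ0 at PC=0 (depth now 1)

Answer: IRQ0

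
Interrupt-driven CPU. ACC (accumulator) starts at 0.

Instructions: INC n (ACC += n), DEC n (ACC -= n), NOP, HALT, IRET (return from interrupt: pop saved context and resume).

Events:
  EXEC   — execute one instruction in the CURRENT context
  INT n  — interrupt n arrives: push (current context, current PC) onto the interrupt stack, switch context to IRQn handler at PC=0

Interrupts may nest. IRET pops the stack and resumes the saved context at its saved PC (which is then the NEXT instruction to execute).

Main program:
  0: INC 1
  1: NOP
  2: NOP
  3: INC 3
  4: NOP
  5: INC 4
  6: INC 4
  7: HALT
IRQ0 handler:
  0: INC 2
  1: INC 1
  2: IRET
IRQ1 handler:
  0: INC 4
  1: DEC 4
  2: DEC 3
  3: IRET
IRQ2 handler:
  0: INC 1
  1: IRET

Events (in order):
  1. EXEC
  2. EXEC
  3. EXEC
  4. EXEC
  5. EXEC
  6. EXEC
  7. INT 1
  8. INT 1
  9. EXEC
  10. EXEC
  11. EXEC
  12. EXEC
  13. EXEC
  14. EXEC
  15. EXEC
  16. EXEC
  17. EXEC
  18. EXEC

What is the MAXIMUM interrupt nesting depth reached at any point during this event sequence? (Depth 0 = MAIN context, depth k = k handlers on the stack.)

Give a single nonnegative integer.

Answer: 2

Derivation:
Event 1 (EXEC): [MAIN] PC=0: INC 1 -> ACC=1 [depth=0]
Event 2 (EXEC): [MAIN] PC=1: NOP [depth=0]
Event 3 (EXEC): [MAIN] PC=2: NOP [depth=0]
Event 4 (EXEC): [MAIN] PC=3: INC 3 -> ACC=4 [depth=0]
Event 5 (EXEC): [MAIN] PC=4: NOP [depth=0]
Event 6 (EXEC): [MAIN] PC=5: INC 4 -> ACC=8 [depth=0]
Event 7 (INT 1): INT 1 arrives: push (MAIN, PC=6), enter IRQ1 at PC=0 (depth now 1) [depth=1]
Event 8 (INT 1): INT 1 arrives: push (IRQ1, PC=0), enter IRQ1 at PC=0 (depth now 2) [depth=2]
Event 9 (EXEC): [IRQ1] PC=0: INC 4 -> ACC=12 [depth=2]
Event 10 (EXEC): [IRQ1] PC=1: DEC 4 -> ACC=8 [depth=2]
Event 11 (EXEC): [IRQ1] PC=2: DEC 3 -> ACC=5 [depth=2]
Event 12 (EXEC): [IRQ1] PC=3: IRET -> resume IRQ1 at PC=0 (depth now 1) [depth=1]
Event 13 (EXEC): [IRQ1] PC=0: INC 4 -> ACC=9 [depth=1]
Event 14 (EXEC): [IRQ1] PC=1: DEC 4 -> ACC=5 [depth=1]
Event 15 (EXEC): [IRQ1] PC=2: DEC 3 -> ACC=2 [depth=1]
Event 16 (EXEC): [IRQ1] PC=3: IRET -> resume MAIN at PC=6 (depth now 0) [depth=0]
Event 17 (EXEC): [MAIN] PC=6: INC 4 -> ACC=6 [depth=0]
Event 18 (EXEC): [MAIN] PC=7: HALT [depth=0]
Max depth observed: 2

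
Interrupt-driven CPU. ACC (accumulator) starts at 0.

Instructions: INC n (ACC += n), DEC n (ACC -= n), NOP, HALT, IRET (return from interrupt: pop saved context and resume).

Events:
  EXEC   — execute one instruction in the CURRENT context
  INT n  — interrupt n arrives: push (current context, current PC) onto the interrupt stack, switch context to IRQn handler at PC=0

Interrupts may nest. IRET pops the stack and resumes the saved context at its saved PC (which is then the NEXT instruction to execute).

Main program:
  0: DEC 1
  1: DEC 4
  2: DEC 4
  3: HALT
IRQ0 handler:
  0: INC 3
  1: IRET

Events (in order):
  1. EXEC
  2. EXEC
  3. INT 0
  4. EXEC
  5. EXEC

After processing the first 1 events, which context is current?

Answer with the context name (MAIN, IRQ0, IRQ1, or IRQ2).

Answer: MAIN

Derivation:
Event 1 (EXEC): [MAIN] PC=0: DEC 1 -> ACC=-1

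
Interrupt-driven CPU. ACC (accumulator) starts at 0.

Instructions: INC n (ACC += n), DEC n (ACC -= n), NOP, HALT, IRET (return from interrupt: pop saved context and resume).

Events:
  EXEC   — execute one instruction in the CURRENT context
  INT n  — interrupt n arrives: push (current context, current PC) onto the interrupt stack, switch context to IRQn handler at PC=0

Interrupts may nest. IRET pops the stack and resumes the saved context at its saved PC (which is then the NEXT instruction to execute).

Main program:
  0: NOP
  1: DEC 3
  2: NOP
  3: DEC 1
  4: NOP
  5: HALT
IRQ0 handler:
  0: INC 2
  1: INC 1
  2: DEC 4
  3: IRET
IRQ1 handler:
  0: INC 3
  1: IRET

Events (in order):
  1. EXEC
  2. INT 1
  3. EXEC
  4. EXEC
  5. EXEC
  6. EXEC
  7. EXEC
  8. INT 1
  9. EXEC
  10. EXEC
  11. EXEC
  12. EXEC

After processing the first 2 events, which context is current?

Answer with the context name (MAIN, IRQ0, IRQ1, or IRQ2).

Event 1 (EXEC): [MAIN] PC=0: NOP
Event 2 (INT 1): INT 1 arrives: push (MAIN, PC=1), enter IRQ1 at PC=0 (depth now 1)

Answer: IRQ1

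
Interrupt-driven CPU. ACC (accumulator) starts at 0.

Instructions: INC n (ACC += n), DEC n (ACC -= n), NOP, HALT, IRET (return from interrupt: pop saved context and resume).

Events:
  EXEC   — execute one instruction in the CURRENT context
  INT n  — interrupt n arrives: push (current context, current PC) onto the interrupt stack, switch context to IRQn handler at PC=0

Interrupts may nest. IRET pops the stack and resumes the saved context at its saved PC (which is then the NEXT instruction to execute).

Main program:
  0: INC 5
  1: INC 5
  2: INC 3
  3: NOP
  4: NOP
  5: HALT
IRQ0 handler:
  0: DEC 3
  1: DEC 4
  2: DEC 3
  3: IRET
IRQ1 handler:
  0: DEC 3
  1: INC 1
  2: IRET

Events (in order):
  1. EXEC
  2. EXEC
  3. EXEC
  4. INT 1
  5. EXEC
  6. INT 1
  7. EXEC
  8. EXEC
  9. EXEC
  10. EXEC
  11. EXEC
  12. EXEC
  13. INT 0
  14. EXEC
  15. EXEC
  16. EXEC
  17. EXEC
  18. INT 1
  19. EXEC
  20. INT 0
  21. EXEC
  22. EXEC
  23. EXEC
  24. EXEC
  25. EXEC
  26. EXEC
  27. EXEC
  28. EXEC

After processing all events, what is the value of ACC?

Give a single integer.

Event 1 (EXEC): [MAIN] PC=0: INC 5 -> ACC=5
Event 2 (EXEC): [MAIN] PC=1: INC 5 -> ACC=10
Event 3 (EXEC): [MAIN] PC=2: INC 3 -> ACC=13
Event 4 (INT 1): INT 1 arrives: push (MAIN, PC=3), enter IRQ1 at PC=0 (depth now 1)
Event 5 (EXEC): [IRQ1] PC=0: DEC 3 -> ACC=10
Event 6 (INT 1): INT 1 arrives: push (IRQ1, PC=1), enter IRQ1 at PC=0 (depth now 2)
Event 7 (EXEC): [IRQ1] PC=0: DEC 3 -> ACC=7
Event 8 (EXEC): [IRQ1] PC=1: INC 1 -> ACC=8
Event 9 (EXEC): [IRQ1] PC=2: IRET -> resume IRQ1 at PC=1 (depth now 1)
Event 10 (EXEC): [IRQ1] PC=1: INC 1 -> ACC=9
Event 11 (EXEC): [IRQ1] PC=2: IRET -> resume MAIN at PC=3 (depth now 0)
Event 12 (EXEC): [MAIN] PC=3: NOP
Event 13 (INT 0): INT 0 arrives: push (MAIN, PC=4), enter IRQ0 at PC=0 (depth now 1)
Event 14 (EXEC): [IRQ0] PC=0: DEC 3 -> ACC=6
Event 15 (EXEC): [IRQ0] PC=1: DEC 4 -> ACC=2
Event 16 (EXEC): [IRQ0] PC=2: DEC 3 -> ACC=-1
Event 17 (EXEC): [IRQ0] PC=3: IRET -> resume MAIN at PC=4 (depth now 0)
Event 18 (INT 1): INT 1 arrives: push (MAIN, PC=4), enter IRQ1 at PC=0 (depth now 1)
Event 19 (EXEC): [IRQ1] PC=0: DEC 3 -> ACC=-4
Event 20 (INT 0): INT 0 arrives: push (IRQ1, PC=1), enter IRQ0 at PC=0 (depth now 2)
Event 21 (EXEC): [IRQ0] PC=0: DEC 3 -> ACC=-7
Event 22 (EXEC): [IRQ0] PC=1: DEC 4 -> ACC=-11
Event 23 (EXEC): [IRQ0] PC=2: DEC 3 -> ACC=-14
Event 24 (EXEC): [IRQ0] PC=3: IRET -> resume IRQ1 at PC=1 (depth now 1)
Event 25 (EXEC): [IRQ1] PC=1: INC 1 -> ACC=-13
Event 26 (EXEC): [IRQ1] PC=2: IRET -> resume MAIN at PC=4 (depth now 0)
Event 27 (EXEC): [MAIN] PC=4: NOP
Event 28 (EXEC): [MAIN] PC=5: HALT

Answer: -13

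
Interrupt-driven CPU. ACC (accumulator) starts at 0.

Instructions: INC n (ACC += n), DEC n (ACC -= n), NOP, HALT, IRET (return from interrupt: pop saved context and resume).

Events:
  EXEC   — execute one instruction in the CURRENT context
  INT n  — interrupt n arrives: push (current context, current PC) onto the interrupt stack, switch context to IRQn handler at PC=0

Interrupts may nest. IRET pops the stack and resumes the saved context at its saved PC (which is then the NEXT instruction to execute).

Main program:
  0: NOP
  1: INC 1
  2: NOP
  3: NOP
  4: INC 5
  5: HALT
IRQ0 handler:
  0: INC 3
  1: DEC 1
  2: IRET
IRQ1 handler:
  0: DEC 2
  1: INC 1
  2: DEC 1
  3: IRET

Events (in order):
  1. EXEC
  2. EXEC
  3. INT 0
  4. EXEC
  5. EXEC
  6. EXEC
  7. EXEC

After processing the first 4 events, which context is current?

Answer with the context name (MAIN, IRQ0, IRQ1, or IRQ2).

Answer: IRQ0

Derivation:
Event 1 (EXEC): [MAIN] PC=0: NOP
Event 2 (EXEC): [MAIN] PC=1: INC 1 -> ACC=1
Event 3 (INT 0): INT 0 arrives: push (MAIN, PC=2), enter IRQ0 at PC=0 (depth now 1)
Event 4 (EXEC): [IRQ0] PC=0: INC 3 -> ACC=4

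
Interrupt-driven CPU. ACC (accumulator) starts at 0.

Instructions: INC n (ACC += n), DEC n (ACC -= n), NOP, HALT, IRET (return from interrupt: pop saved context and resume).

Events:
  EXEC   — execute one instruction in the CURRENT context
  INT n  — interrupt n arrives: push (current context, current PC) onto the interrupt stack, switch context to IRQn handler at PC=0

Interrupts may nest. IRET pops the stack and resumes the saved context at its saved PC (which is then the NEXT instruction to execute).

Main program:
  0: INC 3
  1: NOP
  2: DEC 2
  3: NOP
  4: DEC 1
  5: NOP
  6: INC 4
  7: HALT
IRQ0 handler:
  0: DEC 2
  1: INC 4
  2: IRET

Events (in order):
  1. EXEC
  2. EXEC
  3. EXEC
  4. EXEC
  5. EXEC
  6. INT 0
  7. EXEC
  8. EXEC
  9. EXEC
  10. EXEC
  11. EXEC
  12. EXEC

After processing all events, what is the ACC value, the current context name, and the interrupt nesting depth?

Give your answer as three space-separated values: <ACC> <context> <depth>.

Answer: 6 MAIN 0

Derivation:
Event 1 (EXEC): [MAIN] PC=0: INC 3 -> ACC=3
Event 2 (EXEC): [MAIN] PC=1: NOP
Event 3 (EXEC): [MAIN] PC=2: DEC 2 -> ACC=1
Event 4 (EXEC): [MAIN] PC=3: NOP
Event 5 (EXEC): [MAIN] PC=4: DEC 1 -> ACC=0
Event 6 (INT 0): INT 0 arrives: push (MAIN, PC=5), enter IRQ0 at PC=0 (depth now 1)
Event 7 (EXEC): [IRQ0] PC=0: DEC 2 -> ACC=-2
Event 8 (EXEC): [IRQ0] PC=1: INC 4 -> ACC=2
Event 9 (EXEC): [IRQ0] PC=2: IRET -> resume MAIN at PC=5 (depth now 0)
Event 10 (EXEC): [MAIN] PC=5: NOP
Event 11 (EXEC): [MAIN] PC=6: INC 4 -> ACC=6
Event 12 (EXEC): [MAIN] PC=7: HALT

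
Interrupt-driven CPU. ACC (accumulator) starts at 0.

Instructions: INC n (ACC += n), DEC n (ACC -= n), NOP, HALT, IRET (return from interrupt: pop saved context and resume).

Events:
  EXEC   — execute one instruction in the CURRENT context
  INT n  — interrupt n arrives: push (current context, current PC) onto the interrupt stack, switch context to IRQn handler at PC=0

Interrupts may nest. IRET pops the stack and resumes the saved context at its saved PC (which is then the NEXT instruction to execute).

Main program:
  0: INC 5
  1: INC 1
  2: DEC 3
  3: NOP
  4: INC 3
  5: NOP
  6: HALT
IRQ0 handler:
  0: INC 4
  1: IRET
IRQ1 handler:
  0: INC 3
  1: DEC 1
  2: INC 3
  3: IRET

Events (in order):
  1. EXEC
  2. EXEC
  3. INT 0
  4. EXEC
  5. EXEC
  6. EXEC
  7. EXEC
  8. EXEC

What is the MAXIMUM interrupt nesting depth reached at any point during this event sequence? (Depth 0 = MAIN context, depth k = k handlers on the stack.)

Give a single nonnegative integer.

Answer: 1

Derivation:
Event 1 (EXEC): [MAIN] PC=0: INC 5 -> ACC=5 [depth=0]
Event 2 (EXEC): [MAIN] PC=1: INC 1 -> ACC=6 [depth=0]
Event 3 (INT 0): INT 0 arrives: push (MAIN, PC=2), enter IRQ0 at PC=0 (depth now 1) [depth=1]
Event 4 (EXEC): [IRQ0] PC=0: INC 4 -> ACC=10 [depth=1]
Event 5 (EXEC): [IRQ0] PC=1: IRET -> resume MAIN at PC=2 (depth now 0) [depth=0]
Event 6 (EXEC): [MAIN] PC=2: DEC 3 -> ACC=7 [depth=0]
Event 7 (EXEC): [MAIN] PC=3: NOP [depth=0]
Event 8 (EXEC): [MAIN] PC=4: INC 3 -> ACC=10 [depth=0]
Max depth observed: 1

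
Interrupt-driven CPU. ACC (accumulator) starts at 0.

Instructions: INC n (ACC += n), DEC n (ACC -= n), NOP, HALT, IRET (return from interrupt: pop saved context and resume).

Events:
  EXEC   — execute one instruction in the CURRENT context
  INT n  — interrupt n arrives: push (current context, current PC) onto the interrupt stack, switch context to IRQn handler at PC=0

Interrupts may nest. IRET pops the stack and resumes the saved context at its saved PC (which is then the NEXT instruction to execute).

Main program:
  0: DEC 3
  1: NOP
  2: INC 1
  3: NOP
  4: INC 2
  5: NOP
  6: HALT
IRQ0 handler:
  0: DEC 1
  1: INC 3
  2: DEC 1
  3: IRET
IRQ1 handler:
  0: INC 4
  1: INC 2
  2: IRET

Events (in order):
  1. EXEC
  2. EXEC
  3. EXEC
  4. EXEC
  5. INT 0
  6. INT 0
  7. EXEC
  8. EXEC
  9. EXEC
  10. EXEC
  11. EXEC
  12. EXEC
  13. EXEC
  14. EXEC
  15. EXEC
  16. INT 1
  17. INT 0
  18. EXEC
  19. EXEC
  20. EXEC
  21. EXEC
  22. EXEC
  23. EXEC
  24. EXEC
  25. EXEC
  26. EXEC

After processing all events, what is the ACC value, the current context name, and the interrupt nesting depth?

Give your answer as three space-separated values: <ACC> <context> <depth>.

Answer: 9 MAIN 0

Derivation:
Event 1 (EXEC): [MAIN] PC=0: DEC 3 -> ACC=-3
Event 2 (EXEC): [MAIN] PC=1: NOP
Event 3 (EXEC): [MAIN] PC=2: INC 1 -> ACC=-2
Event 4 (EXEC): [MAIN] PC=3: NOP
Event 5 (INT 0): INT 0 arrives: push (MAIN, PC=4), enter IRQ0 at PC=0 (depth now 1)
Event 6 (INT 0): INT 0 arrives: push (IRQ0, PC=0), enter IRQ0 at PC=0 (depth now 2)
Event 7 (EXEC): [IRQ0] PC=0: DEC 1 -> ACC=-3
Event 8 (EXEC): [IRQ0] PC=1: INC 3 -> ACC=0
Event 9 (EXEC): [IRQ0] PC=2: DEC 1 -> ACC=-1
Event 10 (EXEC): [IRQ0] PC=3: IRET -> resume IRQ0 at PC=0 (depth now 1)
Event 11 (EXEC): [IRQ0] PC=0: DEC 1 -> ACC=-2
Event 12 (EXEC): [IRQ0] PC=1: INC 3 -> ACC=1
Event 13 (EXEC): [IRQ0] PC=2: DEC 1 -> ACC=0
Event 14 (EXEC): [IRQ0] PC=3: IRET -> resume MAIN at PC=4 (depth now 0)
Event 15 (EXEC): [MAIN] PC=4: INC 2 -> ACC=2
Event 16 (INT 1): INT 1 arrives: push (MAIN, PC=5), enter IRQ1 at PC=0 (depth now 1)
Event 17 (INT 0): INT 0 arrives: push (IRQ1, PC=0), enter IRQ0 at PC=0 (depth now 2)
Event 18 (EXEC): [IRQ0] PC=0: DEC 1 -> ACC=1
Event 19 (EXEC): [IRQ0] PC=1: INC 3 -> ACC=4
Event 20 (EXEC): [IRQ0] PC=2: DEC 1 -> ACC=3
Event 21 (EXEC): [IRQ0] PC=3: IRET -> resume IRQ1 at PC=0 (depth now 1)
Event 22 (EXEC): [IRQ1] PC=0: INC 4 -> ACC=7
Event 23 (EXEC): [IRQ1] PC=1: INC 2 -> ACC=9
Event 24 (EXEC): [IRQ1] PC=2: IRET -> resume MAIN at PC=5 (depth now 0)
Event 25 (EXEC): [MAIN] PC=5: NOP
Event 26 (EXEC): [MAIN] PC=6: HALT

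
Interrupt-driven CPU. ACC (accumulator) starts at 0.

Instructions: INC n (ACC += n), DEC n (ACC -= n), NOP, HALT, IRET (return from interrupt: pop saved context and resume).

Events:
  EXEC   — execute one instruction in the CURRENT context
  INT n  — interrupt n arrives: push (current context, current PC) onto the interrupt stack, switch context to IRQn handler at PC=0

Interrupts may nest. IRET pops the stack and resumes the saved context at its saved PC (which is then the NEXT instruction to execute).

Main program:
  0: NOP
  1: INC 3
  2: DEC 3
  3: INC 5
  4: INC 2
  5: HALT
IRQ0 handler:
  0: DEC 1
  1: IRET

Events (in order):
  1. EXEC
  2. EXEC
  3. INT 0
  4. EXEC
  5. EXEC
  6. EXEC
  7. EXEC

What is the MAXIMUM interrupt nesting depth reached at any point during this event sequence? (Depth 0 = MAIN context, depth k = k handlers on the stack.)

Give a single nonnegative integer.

Event 1 (EXEC): [MAIN] PC=0: NOP [depth=0]
Event 2 (EXEC): [MAIN] PC=1: INC 3 -> ACC=3 [depth=0]
Event 3 (INT 0): INT 0 arrives: push (MAIN, PC=2), enter IRQ0 at PC=0 (depth now 1) [depth=1]
Event 4 (EXEC): [IRQ0] PC=0: DEC 1 -> ACC=2 [depth=1]
Event 5 (EXEC): [IRQ0] PC=1: IRET -> resume MAIN at PC=2 (depth now 0) [depth=0]
Event 6 (EXEC): [MAIN] PC=2: DEC 3 -> ACC=-1 [depth=0]
Event 7 (EXEC): [MAIN] PC=3: INC 5 -> ACC=4 [depth=0]
Max depth observed: 1

Answer: 1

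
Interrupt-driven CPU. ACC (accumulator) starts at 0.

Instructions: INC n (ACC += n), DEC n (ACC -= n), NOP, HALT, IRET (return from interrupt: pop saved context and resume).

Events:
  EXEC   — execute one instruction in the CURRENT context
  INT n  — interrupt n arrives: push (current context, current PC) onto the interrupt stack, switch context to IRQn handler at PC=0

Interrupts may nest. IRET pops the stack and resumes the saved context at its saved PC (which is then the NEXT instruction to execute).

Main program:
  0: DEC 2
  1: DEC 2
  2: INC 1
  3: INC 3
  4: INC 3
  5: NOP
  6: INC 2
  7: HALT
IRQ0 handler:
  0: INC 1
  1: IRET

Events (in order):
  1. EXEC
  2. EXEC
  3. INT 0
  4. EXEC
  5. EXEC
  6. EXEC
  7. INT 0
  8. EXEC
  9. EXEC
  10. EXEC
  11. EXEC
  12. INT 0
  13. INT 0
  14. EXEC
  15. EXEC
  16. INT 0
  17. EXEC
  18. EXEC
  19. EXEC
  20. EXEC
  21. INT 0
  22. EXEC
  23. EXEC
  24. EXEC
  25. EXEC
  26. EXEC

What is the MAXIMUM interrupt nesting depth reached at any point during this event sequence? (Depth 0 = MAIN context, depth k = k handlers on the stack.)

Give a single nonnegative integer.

Event 1 (EXEC): [MAIN] PC=0: DEC 2 -> ACC=-2 [depth=0]
Event 2 (EXEC): [MAIN] PC=1: DEC 2 -> ACC=-4 [depth=0]
Event 3 (INT 0): INT 0 arrives: push (MAIN, PC=2), enter IRQ0 at PC=0 (depth now 1) [depth=1]
Event 4 (EXEC): [IRQ0] PC=0: INC 1 -> ACC=-3 [depth=1]
Event 5 (EXEC): [IRQ0] PC=1: IRET -> resume MAIN at PC=2 (depth now 0) [depth=0]
Event 6 (EXEC): [MAIN] PC=2: INC 1 -> ACC=-2 [depth=0]
Event 7 (INT 0): INT 0 arrives: push (MAIN, PC=3), enter IRQ0 at PC=0 (depth now 1) [depth=1]
Event 8 (EXEC): [IRQ0] PC=0: INC 1 -> ACC=-1 [depth=1]
Event 9 (EXEC): [IRQ0] PC=1: IRET -> resume MAIN at PC=3 (depth now 0) [depth=0]
Event 10 (EXEC): [MAIN] PC=3: INC 3 -> ACC=2 [depth=0]
Event 11 (EXEC): [MAIN] PC=4: INC 3 -> ACC=5 [depth=0]
Event 12 (INT 0): INT 0 arrives: push (MAIN, PC=5), enter IRQ0 at PC=0 (depth now 1) [depth=1]
Event 13 (INT 0): INT 0 arrives: push (IRQ0, PC=0), enter IRQ0 at PC=0 (depth now 2) [depth=2]
Event 14 (EXEC): [IRQ0] PC=0: INC 1 -> ACC=6 [depth=2]
Event 15 (EXEC): [IRQ0] PC=1: IRET -> resume IRQ0 at PC=0 (depth now 1) [depth=1]
Event 16 (INT 0): INT 0 arrives: push (IRQ0, PC=0), enter IRQ0 at PC=0 (depth now 2) [depth=2]
Event 17 (EXEC): [IRQ0] PC=0: INC 1 -> ACC=7 [depth=2]
Event 18 (EXEC): [IRQ0] PC=1: IRET -> resume IRQ0 at PC=0 (depth now 1) [depth=1]
Event 19 (EXEC): [IRQ0] PC=0: INC 1 -> ACC=8 [depth=1]
Event 20 (EXEC): [IRQ0] PC=1: IRET -> resume MAIN at PC=5 (depth now 0) [depth=0]
Event 21 (INT 0): INT 0 arrives: push (MAIN, PC=5), enter IRQ0 at PC=0 (depth now 1) [depth=1]
Event 22 (EXEC): [IRQ0] PC=0: INC 1 -> ACC=9 [depth=1]
Event 23 (EXEC): [IRQ0] PC=1: IRET -> resume MAIN at PC=5 (depth now 0) [depth=0]
Event 24 (EXEC): [MAIN] PC=5: NOP [depth=0]
Event 25 (EXEC): [MAIN] PC=6: INC 2 -> ACC=11 [depth=0]
Event 26 (EXEC): [MAIN] PC=7: HALT [depth=0]
Max depth observed: 2

Answer: 2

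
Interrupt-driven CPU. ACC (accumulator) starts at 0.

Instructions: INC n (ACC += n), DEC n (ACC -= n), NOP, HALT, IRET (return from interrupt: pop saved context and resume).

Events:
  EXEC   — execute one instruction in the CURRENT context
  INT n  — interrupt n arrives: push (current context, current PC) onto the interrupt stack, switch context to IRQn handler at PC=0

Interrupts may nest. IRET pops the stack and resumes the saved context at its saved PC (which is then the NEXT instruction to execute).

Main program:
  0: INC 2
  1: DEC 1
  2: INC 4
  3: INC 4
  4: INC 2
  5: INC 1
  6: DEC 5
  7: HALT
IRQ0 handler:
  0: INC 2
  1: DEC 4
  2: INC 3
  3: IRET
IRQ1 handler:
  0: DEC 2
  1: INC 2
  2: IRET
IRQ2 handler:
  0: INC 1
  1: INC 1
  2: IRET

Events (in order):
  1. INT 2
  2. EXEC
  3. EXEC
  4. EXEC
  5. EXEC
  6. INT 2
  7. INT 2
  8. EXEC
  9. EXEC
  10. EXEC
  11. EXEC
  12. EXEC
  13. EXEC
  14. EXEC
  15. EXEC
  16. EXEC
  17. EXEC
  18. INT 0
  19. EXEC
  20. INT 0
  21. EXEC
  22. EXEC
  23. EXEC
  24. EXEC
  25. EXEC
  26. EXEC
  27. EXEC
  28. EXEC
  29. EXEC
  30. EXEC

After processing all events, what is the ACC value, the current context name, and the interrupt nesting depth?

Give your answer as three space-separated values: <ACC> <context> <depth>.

Event 1 (INT 2): INT 2 arrives: push (MAIN, PC=0), enter IRQ2 at PC=0 (depth now 1)
Event 2 (EXEC): [IRQ2] PC=0: INC 1 -> ACC=1
Event 3 (EXEC): [IRQ2] PC=1: INC 1 -> ACC=2
Event 4 (EXEC): [IRQ2] PC=2: IRET -> resume MAIN at PC=0 (depth now 0)
Event 5 (EXEC): [MAIN] PC=0: INC 2 -> ACC=4
Event 6 (INT 2): INT 2 arrives: push (MAIN, PC=1), enter IRQ2 at PC=0 (depth now 1)
Event 7 (INT 2): INT 2 arrives: push (IRQ2, PC=0), enter IRQ2 at PC=0 (depth now 2)
Event 8 (EXEC): [IRQ2] PC=0: INC 1 -> ACC=5
Event 9 (EXEC): [IRQ2] PC=1: INC 1 -> ACC=6
Event 10 (EXEC): [IRQ2] PC=2: IRET -> resume IRQ2 at PC=0 (depth now 1)
Event 11 (EXEC): [IRQ2] PC=0: INC 1 -> ACC=7
Event 12 (EXEC): [IRQ2] PC=1: INC 1 -> ACC=8
Event 13 (EXEC): [IRQ2] PC=2: IRET -> resume MAIN at PC=1 (depth now 0)
Event 14 (EXEC): [MAIN] PC=1: DEC 1 -> ACC=7
Event 15 (EXEC): [MAIN] PC=2: INC 4 -> ACC=11
Event 16 (EXEC): [MAIN] PC=3: INC 4 -> ACC=15
Event 17 (EXEC): [MAIN] PC=4: INC 2 -> ACC=17
Event 18 (INT 0): INT 0 arrives: push (MAIN, PC=5), enter IRQ0 at PC=0 (depth now 1)
Event 19 (EXEC): [IRQ0] PC=0: INC 2 -> ACC=19
Event 20 (INT 0): INT 0 arrives: push (IRQ0, PC=1), enter IRQ0 at PC=0 (depth now 2)
Event 21 (EXEC): [IRQ0] PC=0: INC 2 -> ACC=21
Event 22 (EXEC): [IRQ0] PC=1: DEC 4 -> ACC=17
Event 23 (EXEC): [IRQ0] PC=2: INC 3 -> ACC=20
Event 24 (EXEC): [IRQ0] PC=3: IRET -> resume IRQ0 at PC=1 (depth now 1)
Event 25 (EXEC): [IRQ0] PC=1: DEC 4 -> ACC=16
Event 26 (EXEC): [IRQ0] PC=2: INC 3 -> ACC=19
Event 27 (EXEC): [IRQ0] PC=3: IRET -> resume MAIN at PC=5 (depth now 0)
Event 28 (EXEC): [MAIN] PC=5: INC 1 -> ACC=20
Event 29 (EXEC): [MAIN] PC=6: DEC 5 -> ACC=15
Event 30 (EXEC): [MAIN] PC=7: HALT

Answer: 15 MAIN 0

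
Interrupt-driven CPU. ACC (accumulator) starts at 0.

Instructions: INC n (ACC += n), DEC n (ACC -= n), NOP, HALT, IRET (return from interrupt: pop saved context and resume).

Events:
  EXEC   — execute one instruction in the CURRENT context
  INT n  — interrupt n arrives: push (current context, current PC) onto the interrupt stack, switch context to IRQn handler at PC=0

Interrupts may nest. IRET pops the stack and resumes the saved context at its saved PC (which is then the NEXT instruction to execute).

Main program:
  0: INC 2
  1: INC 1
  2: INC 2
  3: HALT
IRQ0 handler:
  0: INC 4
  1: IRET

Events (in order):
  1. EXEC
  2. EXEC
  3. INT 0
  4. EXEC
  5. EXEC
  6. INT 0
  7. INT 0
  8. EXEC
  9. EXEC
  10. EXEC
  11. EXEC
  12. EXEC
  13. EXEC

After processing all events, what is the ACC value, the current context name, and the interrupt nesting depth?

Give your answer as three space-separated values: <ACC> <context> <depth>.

Event 1 (EXEC): [MAIN] PC=0: INC 2 -> ACC=2
Event 2 (EXEC): [MAIN] PC=1: INC 1 -> ACC=3
Event 3 (INT 0): INT 0 arrives: push (MAIN, PC=2), enter IRQ0 at PC=0 (depth now 1)
Event 4 (EXEC): [IRQ0] PC=0: INC 4 -> ACC=7
Event 5 (EXEC): [IRQ0] PC=1: IRET -> resume MAIN at PC=2 (depth now 0)
Event 6 (INT 0): INT 0 arrives: push (MAIN, PC=2), enter IRQ0 at PC=0 (depth now 1)
Event 7 (INT 0): INT 0 arrives: push (IRQ0, PC=0), enter IRQ0 at PC=0 (depth now 2)
Event 8 (EXEC): [IRQ0] PC=0: INC 4 -> ACC=11
Event 9 (EXEC): [IRQ0] PC=1: IRET -> resume IRQ0 at PC=0 (depth now 1)
Event 10 (EXEC): [IRQ0] PC=0: INC 4 -> ACC=15
Event 11 (EXEC): [IRQ0] PC=1: IRET -> resume MAIN at PC=2 (depth now 0)
Event 12 (EXEC): [MAIN] PC=2: INC 2 -> ACC=17
Event 13 (EXEC): [MAIN] PC=3: HALT

Answer: 17 MAIN 0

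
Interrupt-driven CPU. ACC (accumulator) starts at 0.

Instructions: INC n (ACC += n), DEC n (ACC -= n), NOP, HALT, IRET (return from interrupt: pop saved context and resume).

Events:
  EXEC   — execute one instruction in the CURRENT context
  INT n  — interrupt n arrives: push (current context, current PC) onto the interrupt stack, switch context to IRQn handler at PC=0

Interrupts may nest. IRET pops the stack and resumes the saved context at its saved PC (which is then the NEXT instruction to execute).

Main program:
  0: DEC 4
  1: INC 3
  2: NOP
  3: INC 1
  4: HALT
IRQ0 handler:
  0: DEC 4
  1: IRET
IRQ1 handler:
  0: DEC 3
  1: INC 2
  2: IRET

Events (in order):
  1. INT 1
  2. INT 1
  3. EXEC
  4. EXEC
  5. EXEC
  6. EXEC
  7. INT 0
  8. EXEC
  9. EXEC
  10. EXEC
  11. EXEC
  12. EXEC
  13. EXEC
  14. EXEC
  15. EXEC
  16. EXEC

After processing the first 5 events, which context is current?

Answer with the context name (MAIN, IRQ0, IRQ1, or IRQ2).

Answer: IRQ1

Derivation:
Event 1 (INT 1): INT 1 arrives: push (MAIN, PC=0), enter IRQ1 at PC=0 (depth now 1)
Event 2 (INT 1): INT 1 arrives: push (IRQ1, PC=0), enter IRQ1 at PC=0 (depth now 2)
Event 3 (EXEC): [IRQ1] PC=0: DEC 3 -> ACC=-3
Event 4 (EXEC): [IRQ1] PC=1: INC 2 -> ACC=-1
Event 5 (EXEC): [IRQ1] PC=2: IRET -> resume IRQ1 at PC=0 (depth now 1)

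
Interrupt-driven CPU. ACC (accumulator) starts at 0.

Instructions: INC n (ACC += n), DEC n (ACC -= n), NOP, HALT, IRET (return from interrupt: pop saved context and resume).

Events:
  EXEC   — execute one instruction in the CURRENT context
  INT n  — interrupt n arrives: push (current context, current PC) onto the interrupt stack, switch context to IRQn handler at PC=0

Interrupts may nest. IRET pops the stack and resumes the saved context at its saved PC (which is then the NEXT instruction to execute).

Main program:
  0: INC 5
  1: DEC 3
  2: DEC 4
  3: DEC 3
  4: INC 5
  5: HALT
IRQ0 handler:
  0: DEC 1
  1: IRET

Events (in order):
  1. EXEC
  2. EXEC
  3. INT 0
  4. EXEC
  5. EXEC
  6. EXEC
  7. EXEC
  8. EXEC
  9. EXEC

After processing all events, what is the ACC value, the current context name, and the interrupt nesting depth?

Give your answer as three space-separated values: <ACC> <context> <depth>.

Event 1 (EXEC): [MAIN] PC=0: INC 5 -> ACC=5
Event 2 (EXEC): [MAIN] PC=1: DEC 3 -> ACC=2
Event 3 (INT 0): INT 0 arrives: push (MAIN, PC=2), enter IRQ0 at PC=0 (depth now 1)
Event 4 (EXEC): [IRQ0] PC=0: DEC 1 -> ACC=1
Event 5 (EXEC): [IRQ0] PC=1: IRET -> resume MAIN at PC=2 (depth now 0)
Event 6 (EXEC): [MAIN] PC=2: DEC 4 -> ACC=-3
Event 7 (EXEC): [MAIN] PC=3: DEC 3 -> ACC=-6
Event 8 (EXEC): [MAIN] PC=4: INC 5 -> ACC=-1
Event 9 (EXEC): [MAIN] PC=5: HALT

Answer: -1 MAIN 0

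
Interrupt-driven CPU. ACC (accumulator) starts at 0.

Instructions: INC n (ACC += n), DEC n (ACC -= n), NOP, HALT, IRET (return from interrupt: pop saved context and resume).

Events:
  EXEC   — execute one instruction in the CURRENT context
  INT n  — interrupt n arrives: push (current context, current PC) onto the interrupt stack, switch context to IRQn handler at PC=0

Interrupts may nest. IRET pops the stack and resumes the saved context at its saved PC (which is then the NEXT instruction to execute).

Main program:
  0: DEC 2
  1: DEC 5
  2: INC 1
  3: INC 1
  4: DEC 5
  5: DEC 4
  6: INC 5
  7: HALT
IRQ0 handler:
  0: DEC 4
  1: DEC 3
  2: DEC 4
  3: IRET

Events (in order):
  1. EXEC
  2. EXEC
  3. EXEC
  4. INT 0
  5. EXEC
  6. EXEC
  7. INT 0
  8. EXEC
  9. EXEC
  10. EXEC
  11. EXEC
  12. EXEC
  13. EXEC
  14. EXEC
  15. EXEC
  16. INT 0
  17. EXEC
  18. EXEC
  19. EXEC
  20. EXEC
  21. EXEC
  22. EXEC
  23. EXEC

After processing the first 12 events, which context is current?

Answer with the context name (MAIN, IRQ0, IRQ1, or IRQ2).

Answer: IRQ0

Derivation:
Event 1 (EXEC): [MAIN] PC=0: DEC 2 -> ACC=-2
Event 2 (EXEC): [MAIN] PC=1: DEC 5 -> ACC=-7
Event 3 (EXEC): [MAIN] PC=2: INC 1 -> ACC=-6
Event 4 (INT 0): INT 0 arrives: push (MAIN, PC=3), enter IRQ0 at PC=0 (depth now 1)
Event 5 (EXEC): [IRQ0] PC=0: DEC 4 -> ACC=-10
Event 6 (EXEC): [IRQ0] PC=1: DEC 3 -> ACC=-13
Event 7 (INT 0): INT 0 arrives: push (IRQ0, PC=2), enter IRQ0 at PC=0 (depth now 2)
Event 8 (EXEC): [IRQ0] PC=0: DEC 4 -> ACC=-17
Event 9 (EXEC): [IRQ0] PC=1: DEC 3 -> ACC=-20
Event 10 (EXEC): [IRQ0] PC=2: DEC 4 -> ACC=-24
Event 11 (EXEC): [IRQ0] PC=3: IRET -> resume IRQ0 at PC=2 (depth now 1)
Event 12 (EXEC): [IRQ0] PC=2: DEC 4 -> ACC=-28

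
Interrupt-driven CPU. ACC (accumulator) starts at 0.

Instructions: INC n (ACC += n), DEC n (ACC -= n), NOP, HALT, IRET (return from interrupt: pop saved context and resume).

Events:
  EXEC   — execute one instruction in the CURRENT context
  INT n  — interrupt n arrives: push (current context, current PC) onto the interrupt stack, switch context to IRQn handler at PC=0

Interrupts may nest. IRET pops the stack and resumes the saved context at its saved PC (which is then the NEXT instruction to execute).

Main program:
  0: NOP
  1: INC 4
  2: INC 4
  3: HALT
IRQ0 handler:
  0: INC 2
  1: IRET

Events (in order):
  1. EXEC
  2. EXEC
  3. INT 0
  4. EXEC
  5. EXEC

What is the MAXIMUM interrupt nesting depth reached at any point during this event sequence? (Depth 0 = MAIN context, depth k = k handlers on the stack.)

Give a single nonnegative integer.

Answer: 1

Derivation:
Event 1 (EXEC): [MAIN] PC=0: NOP [depth=0]
Event 2 (EXEC): [MAIN] PC=1: INC 4 -> ACC=4 [depth=0]
Event 3 (INT 0): INT 0 arrives: push (MAIN, PC=2), enter IRQ0 at PC=0 (depth now 1) [depth=1]
Event 4 (EXEC): [IRQ0] PC=0: INC 2 -> ACC=6 [depth=1]
Event 5 (EXEC): [IRQ0] PC=1: IRET -> resume MAIN at PC=2 (depth now 0) [depth=0]
Max depth observed: 1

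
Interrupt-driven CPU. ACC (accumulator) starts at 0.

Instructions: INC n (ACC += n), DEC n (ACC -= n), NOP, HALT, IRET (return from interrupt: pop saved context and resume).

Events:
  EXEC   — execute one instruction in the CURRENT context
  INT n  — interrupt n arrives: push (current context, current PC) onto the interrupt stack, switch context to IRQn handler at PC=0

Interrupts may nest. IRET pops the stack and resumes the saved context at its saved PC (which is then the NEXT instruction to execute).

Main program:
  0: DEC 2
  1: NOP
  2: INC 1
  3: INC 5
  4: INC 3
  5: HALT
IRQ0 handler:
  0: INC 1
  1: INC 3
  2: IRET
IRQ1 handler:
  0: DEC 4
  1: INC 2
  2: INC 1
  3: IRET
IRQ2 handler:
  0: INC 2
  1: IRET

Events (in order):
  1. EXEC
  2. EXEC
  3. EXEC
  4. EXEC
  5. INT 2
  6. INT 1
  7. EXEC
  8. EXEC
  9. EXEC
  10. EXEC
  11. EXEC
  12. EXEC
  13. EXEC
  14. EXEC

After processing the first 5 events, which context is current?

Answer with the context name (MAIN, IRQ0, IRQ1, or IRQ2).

Event 1 (EXEC): [MAIN] PC=0: DEC 2 -> ACC=-2
Event 2 (EXEC): [MAIN] PC=1: NOP
Event 3 (EXEC): [MAIN] PC=2: INC 1 -> ACC=-1
Event 4 (EXEC): [MAIN] PC=3: INC 5 -> ACC=4
Event 5 (INT 2): INT 2 arrives: push (MAIN, PC=4), enter IRQ2 at PC=0 (depth now 1)

Answer: IRQ2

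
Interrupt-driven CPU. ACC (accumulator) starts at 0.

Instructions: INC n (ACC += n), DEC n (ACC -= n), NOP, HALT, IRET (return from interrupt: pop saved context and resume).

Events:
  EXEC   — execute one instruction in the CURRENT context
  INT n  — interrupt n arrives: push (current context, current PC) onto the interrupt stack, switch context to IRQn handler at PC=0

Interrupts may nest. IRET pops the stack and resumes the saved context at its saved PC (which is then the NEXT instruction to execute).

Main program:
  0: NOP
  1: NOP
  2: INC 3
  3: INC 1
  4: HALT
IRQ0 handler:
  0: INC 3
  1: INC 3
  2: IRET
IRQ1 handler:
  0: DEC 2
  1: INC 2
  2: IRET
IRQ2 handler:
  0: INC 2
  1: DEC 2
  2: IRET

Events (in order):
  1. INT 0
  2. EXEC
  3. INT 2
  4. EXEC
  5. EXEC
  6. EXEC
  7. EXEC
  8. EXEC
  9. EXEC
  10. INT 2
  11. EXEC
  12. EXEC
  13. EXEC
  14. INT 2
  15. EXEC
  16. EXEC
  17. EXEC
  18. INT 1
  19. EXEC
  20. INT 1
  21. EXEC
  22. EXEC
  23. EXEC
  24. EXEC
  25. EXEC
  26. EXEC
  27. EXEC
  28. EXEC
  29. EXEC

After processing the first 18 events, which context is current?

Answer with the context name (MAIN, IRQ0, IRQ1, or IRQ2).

Event 1 (INT 0): INT 0 arrives: push (MAIN, PC=0), enter IRQ0 at PC=0 (depth now 1)
Event 2 (EXEC): [IRQ0] PC=0: INC 3 -> ACC=3
Event 3 (INT 2): INT 2 arrives: push (IRQ0, PC=1), enter IRQ2 at PC=0 (depth now 2)
Event 4 (EXEC): [IRQ2] PC=0: INC 2 -> ACC=5
Event 5 (EXEC): [IRQ2] PC=1: DEC 2 -> ACC=3
Event 6 (EXEC): [IRQ2] PC=2: IRET -> resume IRQ0 at PC=1 (depth now 1)
Event 7 (EXEC): [IRQ0] PC=1: INC 3 -> ACC=6
Event 8 (EXEC): [IRQ0] PC=2: IRET -> resume MAIN at PC=0 (depth now 0)
Event 9 (EXEC): [MAIN] PC=0: NOP
Event 10 (INT 2): INT 2 arrives: push (MAIN, PC=1), enter IRQ2 at PC=0 (depth now 1)
Event 11 (EXEC): [IRQ2] PC=0: INC 2 -> ACC=8
Event 12 (EXEC): [IRQ2] PC=1: DEC 2 -> ACC=6
Event 13 (EXEC): [IRQ2] PC=2: IRET -> resume MAIN at PC=1 (depth now 0)
Event 14 (INT 2): INT 2 arrives: push (MAIN, PC=1), enter IRQ2 at PC=0 (depth now 1)
Event 15 (EXEC): [IRQ2] PC=0: INC 2 -> ACC=8
Event 16 (EXEC): [IRQ2] PC=1: DEC 2 -> ACC=6
Event 17 (EXEC): [IRQ2] PC=2: IRET -> resume MAIN at PC=1 (depth now 0)
Event 18 (INT 1): INT 1 arrives: push (MAIN, PC=1), enter IRQ1 at PC=0 (depth now 1)

Answer: IRQ1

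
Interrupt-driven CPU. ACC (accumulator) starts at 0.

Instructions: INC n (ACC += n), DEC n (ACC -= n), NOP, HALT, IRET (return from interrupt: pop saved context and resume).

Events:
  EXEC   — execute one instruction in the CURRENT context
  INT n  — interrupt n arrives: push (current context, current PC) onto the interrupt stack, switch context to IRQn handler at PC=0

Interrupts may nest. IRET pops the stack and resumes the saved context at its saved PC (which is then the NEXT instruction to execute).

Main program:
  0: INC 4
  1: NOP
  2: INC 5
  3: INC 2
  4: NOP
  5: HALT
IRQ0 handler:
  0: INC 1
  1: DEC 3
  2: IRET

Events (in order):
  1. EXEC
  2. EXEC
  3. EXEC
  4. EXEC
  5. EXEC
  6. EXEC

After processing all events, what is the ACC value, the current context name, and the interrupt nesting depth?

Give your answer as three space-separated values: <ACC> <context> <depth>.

Event 1 (EXEC): [MAIN] PC=0: INC 4 -> ACC=4
Event 2 (EXEC): [MAIN] PC=1: NOP
Event 3 (EXEC): [MAIN] PC=2: INC 5 -> ACC=9
Event 4 (EXEC): [MAIN] PC=3: INC 2 -> ACC=11
Event 5 (EXEC): [MAIN] PC=4: NOP
Event 6 (EXEC): [MAIN] PC=5: HALT

Answer: 11 MAIN 0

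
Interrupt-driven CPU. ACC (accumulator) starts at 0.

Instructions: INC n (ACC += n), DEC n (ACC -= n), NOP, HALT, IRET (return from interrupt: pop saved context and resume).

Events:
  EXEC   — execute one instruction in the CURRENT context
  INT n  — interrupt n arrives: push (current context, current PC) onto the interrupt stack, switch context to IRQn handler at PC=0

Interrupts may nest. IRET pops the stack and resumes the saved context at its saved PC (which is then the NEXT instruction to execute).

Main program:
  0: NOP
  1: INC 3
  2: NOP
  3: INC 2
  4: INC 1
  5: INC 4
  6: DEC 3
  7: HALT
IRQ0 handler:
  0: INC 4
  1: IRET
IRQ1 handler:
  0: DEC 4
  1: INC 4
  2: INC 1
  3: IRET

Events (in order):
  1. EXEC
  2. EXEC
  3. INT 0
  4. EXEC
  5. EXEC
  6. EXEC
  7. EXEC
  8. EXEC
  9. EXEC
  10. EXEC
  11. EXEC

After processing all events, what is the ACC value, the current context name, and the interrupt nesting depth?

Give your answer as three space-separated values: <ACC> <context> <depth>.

Answer: 11 MAIN 0

Derivation:
Event 1 (EXEC): [MAIN] PC=0: NOP
Event 2 (EXEC): [MAIN] PC=1: INC 3 -> ACC=3
Event 3 (INT 0): INT 0 arrives: push (MAIN, PC=2), enter IRQ0 at PC=0 (depth now 1)
Event 4 (EXEC): [IRQ0] PC=0: INC 4 -> ACC=7
Event 5 (EXEC): [IRQ0] PC=1: IRET -> resume MAIN at PC=2 (depth now 0)
Event 6 (EXEC): [MAIN] PC=2: NOP
Event 7 (EXEC): [MAIN] PC=3: INC 2 -> ACC=9
Event 8 (EXEC): [MAIN] PC=4: INC 1 -> ACC=10
Event 9 (EXEC): [MAIN] PC=5: INC 4 -> ACC=14
Event 10 (EXEC): [MAIN] PC=6: DEC 3 -> ACC=11
Event 11 (EXEC): [MAIN] PC=7: HALT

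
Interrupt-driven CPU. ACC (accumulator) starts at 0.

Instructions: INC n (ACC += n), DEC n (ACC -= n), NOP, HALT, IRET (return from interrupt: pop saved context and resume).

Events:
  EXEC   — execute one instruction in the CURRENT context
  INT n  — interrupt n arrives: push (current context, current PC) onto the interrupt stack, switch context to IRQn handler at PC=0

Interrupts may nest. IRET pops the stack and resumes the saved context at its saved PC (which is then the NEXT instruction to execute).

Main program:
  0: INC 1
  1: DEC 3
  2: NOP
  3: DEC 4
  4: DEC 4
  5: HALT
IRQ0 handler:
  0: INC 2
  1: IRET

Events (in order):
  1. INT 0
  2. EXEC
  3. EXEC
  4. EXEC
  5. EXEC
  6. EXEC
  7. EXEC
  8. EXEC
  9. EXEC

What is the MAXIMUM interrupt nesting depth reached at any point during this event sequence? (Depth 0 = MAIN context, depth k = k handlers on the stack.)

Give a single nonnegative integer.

Event 1 (INT 0): INT 0 arrives: push (MAIN, PC=0), enter IRQ0 at PC=0 (depth now 1) [depth=1]
Event 2 (EXEC): [IRQ0] PC=0: INC 2 -> ACC=2 [depth=1]
Event 3 (EXEC): [IRQ0] PC=1: IRET -> resume MAIN at PC=0 (depth now 0) [depth=0]
Event 4 (EXEC): [MAIN] PC=0: INC 1 -> ACC=3 [depth=0]
Event 5 (EXEC): [MAIN] PC=1: DEC 3 -> ACC=0 [depth=0]
Event 6 (EXEC): [MAIN] PC=2: NOP [depth=0]
Event 7 (EXEC): [MAIN] PC=3: DEC 4 -> ACC=-4 [depth=0]
Event 8 (EXEC): [MAIN] PC=4: DEC 4 -> ACC=-8 [depth=0]
Event 9 (EXEC): [MAIN] PC=5: HALT [depth=0]
Max depth observed: 1

Answer: 1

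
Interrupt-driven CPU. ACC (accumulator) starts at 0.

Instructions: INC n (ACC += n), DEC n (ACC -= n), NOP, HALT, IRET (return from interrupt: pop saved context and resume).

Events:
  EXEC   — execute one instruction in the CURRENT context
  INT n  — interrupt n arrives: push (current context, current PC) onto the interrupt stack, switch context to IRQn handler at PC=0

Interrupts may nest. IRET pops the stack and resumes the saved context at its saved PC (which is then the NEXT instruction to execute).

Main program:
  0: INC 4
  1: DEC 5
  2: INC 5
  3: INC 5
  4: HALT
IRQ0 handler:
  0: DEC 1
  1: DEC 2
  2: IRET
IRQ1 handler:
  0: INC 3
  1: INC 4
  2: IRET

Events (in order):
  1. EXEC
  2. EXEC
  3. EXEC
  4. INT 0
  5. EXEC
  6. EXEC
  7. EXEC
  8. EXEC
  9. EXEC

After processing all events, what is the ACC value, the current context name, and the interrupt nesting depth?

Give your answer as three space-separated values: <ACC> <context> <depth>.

Event 1 (EXEC): [MAIN] PC=0: INC 4 -> ACC=4
Event 2 (EXEC): [MAIN] PC=1: DEC 5 -> ACC=-1
Event 3 (EXEC): [MAIN] PC=2: INC 5 -> ACC=4
Event 4 (INT 0): INT 0 arrives: push (MAIN, PC=3), enter IRQ0 at PC=0 (depth now 1)
Event 5 (EXEC): [IRQ0] PC=0: DEC 1 -> ACC=3
Event 6 (EXEC): [IRQ0] PC=1: DEC 2 -> ACC=1
Event 7 (EXEC): [IRQ0] PC=2: IRET -> resume MAIN at PC=3 (depth now 0)
Event 8 (EXEC): [MAIN] PC=3: INC 5 -> ACC=6
Event 9 (EXEC): [MAIN] PC=4: HALT

Answer: 6 MAIN 0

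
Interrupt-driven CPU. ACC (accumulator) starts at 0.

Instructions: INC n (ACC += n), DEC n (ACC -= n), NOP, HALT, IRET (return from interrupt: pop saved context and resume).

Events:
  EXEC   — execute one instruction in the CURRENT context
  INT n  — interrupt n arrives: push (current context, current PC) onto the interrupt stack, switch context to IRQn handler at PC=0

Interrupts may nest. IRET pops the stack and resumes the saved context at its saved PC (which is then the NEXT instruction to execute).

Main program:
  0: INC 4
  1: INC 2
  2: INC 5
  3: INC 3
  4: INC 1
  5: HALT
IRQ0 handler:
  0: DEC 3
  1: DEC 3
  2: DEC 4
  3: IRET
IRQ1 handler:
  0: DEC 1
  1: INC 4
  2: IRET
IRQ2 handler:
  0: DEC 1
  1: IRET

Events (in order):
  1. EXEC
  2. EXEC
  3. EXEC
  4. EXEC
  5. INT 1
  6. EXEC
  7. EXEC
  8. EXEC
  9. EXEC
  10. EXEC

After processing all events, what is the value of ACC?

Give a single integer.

Answer: 18

Derivation:
Event 1 (EXEC): [MAIN] PC=0: INC 4 -> ACC=4
Event 2 (EXEC): [MAIN] PC=1: INC 2 -> ACC=6
Event 3 (EXEC): [MAIN] PC=2: INC 5 -> ACC=11
Event 4 (EXEC): [MAIN] PC=3: INC 3 -> ACC=14
Event 5 (INT 1): INT 1 arrives: push (MAIN, PC=4), enter IRQ1 at PC=0 (depth now 1)
Event 6 (EXEC): [IRQ1] PC=0: DEC 1 -> ACC=13
Event 7 (EXEC): [IRQ1] PC=1: INC 4 -> ACC=17
Event 8 (EXEC): [IRQ1] PC=2: IRET -> resume MAIN at PC=4 (depth now 0)
Event 9 (EXEC): [MAIN] PC=4: INC 1 -> ACC=18
Event 10 (EXEC): [MAIN] PC=5: HALT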